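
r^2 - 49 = (r - 7)*(r + 7)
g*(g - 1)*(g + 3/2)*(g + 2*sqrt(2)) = g^4 + g^3/2 + 2*sqrt(2)*g^3 - 3*g^2/2 + sqrt(2)*g^2 - 3*sqrt(2)*g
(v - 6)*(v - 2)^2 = v^3 - 10*v^2 + 28*v - 24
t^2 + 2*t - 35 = (t - 5)*(t + 7)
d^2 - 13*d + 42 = (d - 7)*(d - 6)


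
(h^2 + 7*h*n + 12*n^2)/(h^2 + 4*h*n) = (h + 3*n)/h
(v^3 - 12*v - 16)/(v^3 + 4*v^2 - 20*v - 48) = (v + 2)/(v + 6)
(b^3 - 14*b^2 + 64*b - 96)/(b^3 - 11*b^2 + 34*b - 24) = (b - 4)/(b - 1)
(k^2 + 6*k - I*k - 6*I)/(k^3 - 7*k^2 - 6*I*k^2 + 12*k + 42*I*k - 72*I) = (k^2 + k*(6 - I) - 6*I)/(k^3 + k^2*(-7 - 6*I) + k*(12 + 42*I) - 72*I)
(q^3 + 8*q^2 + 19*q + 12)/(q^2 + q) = q + 7 + 12/q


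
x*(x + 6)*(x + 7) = x^3 + 13*x^2 + 42*x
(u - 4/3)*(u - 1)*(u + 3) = u^3 + 2*u^2/3 - 17*u/3 + 4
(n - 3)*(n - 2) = n^2 - 5*n + 6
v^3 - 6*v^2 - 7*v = v*(v - 7)*(v + 1)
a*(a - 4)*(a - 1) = a^3 - 5*a^2 + 4*a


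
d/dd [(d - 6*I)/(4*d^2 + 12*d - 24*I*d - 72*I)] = -1/(4*d^2 + 24*d + 36)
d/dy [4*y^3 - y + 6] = 12*y^2 - 1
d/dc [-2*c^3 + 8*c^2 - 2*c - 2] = -6*c^2 + 16*c - 2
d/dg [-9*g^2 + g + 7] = 1 - 18*g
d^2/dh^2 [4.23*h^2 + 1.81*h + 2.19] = 8.46000000000000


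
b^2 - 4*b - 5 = (b - 5)*(b + 1)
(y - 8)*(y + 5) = y^2 - 3*y - 40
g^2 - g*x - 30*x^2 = (g - 6*x)*(g + 5*x)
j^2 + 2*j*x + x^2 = (j + x)^2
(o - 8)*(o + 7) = o^2 - o - 56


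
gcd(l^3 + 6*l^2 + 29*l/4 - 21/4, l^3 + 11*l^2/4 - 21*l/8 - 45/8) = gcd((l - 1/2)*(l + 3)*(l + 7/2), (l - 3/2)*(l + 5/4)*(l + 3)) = l + 3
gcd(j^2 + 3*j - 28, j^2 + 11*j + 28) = j + 7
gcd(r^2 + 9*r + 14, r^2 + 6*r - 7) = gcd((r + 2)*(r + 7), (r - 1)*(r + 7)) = r + 7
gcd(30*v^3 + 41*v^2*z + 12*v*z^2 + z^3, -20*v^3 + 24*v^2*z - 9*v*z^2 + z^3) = 1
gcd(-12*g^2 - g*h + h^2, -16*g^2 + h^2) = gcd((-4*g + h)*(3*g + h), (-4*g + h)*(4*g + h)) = 4*g - h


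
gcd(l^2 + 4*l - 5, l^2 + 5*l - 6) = l - 1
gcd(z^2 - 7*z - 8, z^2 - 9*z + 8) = z - 8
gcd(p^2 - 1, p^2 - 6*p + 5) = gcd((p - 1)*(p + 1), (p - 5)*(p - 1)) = p - 1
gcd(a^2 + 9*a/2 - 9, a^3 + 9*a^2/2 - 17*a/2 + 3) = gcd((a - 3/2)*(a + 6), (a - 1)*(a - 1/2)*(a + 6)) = a + 6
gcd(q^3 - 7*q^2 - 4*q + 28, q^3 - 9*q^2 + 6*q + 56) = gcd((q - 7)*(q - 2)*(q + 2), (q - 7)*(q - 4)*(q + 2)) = q^2 - 5*q - 14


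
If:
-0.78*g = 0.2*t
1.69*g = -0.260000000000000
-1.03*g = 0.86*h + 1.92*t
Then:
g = -0.15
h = -1.16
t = 0.60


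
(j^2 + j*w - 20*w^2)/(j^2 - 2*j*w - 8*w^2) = (j + 5*w)/(j + 2*w)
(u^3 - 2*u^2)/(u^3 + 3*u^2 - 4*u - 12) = u^2/(u^2 + 5*u + 6)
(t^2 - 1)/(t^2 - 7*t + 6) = (t + 1)/(t - 6)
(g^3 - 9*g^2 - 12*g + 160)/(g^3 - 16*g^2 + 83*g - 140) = (g^2 - 4*g - 32)/(g^2 - 11*g + 28)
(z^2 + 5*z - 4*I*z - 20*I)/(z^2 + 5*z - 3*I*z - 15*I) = (z - 4*I)/(z - 3*I)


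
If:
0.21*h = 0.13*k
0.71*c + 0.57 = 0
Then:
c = -0.80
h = 0.619047619047619*k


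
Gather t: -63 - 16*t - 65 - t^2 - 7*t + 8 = -t^2 - 23*t - 120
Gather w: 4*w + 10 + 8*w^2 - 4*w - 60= 8*w^2 - 50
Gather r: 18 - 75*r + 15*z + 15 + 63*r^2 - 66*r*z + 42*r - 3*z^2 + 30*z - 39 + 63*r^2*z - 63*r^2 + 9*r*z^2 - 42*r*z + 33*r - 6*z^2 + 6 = 63*r^2*z + r*(9*z^2 - 108*z) - 9*z^2 + 45*z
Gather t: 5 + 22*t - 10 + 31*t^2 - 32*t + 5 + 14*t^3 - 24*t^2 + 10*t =14*t^3 + 7*t^2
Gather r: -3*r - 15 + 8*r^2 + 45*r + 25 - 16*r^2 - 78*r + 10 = -8*r^2 - 36*r + 20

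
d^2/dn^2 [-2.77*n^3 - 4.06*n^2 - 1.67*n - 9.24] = -16.62*n - 8.12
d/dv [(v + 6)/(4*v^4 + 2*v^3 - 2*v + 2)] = (2*v^4 + v^3 - v - (v + 6)*(8*v^3 + 3*v^2 - 1) + 1)/(2*(2*v^4 + v^3 - v + 1)^2)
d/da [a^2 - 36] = 2*a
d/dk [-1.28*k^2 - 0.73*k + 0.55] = -2.56*k - 0.73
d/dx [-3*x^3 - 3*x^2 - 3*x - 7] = -9*x^2 - 6*x - 3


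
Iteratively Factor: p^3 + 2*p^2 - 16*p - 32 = (p + 4)*(p^2 - 2*p - 8) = (p + 2)*(p + 4)*(p - 4)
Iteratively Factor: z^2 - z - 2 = (z + 1)*(z - 2)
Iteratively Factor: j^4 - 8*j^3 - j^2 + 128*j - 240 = (j + 4)*(j^3 - 12*j^2 + 47*j - 60) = (j - 4)*(j + 4)*(j^2 - 8*j + 15) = (j - 4)*(j - 3)*(j + 4)*(j - 5)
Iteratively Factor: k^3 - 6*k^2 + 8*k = (k)*(k^2 - 6*k + 8) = k*(k - 2)*(k - 4)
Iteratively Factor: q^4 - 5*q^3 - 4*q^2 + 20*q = (q - 2)*(q^3 - 3*q^2 - 10*q) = (q - 2)*(q + 2)*(q^2 - 5*q) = (q - 5)*(q - 2)*(q + 2)*(q)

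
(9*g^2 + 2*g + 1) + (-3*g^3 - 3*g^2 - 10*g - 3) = -3*g^3 + 6*g^2 - 8*g - 2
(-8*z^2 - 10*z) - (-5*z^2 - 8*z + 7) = -3*z^2 - 2*z - 7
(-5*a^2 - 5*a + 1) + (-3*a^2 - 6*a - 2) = -8*a^2 - 11*a - 1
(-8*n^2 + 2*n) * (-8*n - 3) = 64*n^3 + 8*n^2 - 6*n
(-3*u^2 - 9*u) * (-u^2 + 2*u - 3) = 3*u^4 + 3*u^3 - 9*u^2 + 27*u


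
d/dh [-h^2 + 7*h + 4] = 7 - 2*h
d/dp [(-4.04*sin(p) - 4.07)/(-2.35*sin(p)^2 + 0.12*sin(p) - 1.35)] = (-9.494*sin(p)^2 - 19.129*sin(p) + 5.9424)*cos(p)/(5.5225*sin(p)^4 - 0.564*sin(p)^3 + 6.3594*sin(p)^2 - 0.324*sin(p) + 1.8225)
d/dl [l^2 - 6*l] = 2*l - 6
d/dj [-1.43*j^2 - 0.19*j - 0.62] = -2.86*j - 0.19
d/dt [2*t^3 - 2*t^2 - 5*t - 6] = 6*t^2 - 4*t - 5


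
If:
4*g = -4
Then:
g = -1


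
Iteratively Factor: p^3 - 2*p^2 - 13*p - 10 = (p + 1)*(p^2 - 3*p - 10) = (p + 1)*(p + 2)*(p - 5)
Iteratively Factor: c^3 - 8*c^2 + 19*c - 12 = (c - 3)*(c^2 - 5*c + 4) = (c - 4)*(c - 3)*(c - 1)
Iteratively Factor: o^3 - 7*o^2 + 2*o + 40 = (o - 4)*(o^2 - 3*o - 10) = (o - 5)*(o - 4)*(o + 2)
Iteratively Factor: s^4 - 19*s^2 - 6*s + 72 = (s + 3)*(s^3 - 3*s^2 - 10*s + 24) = (s - 4)*(s + 3)*(s^2 + s - 6) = (s - 4)*(s - 2)*(s + 3)*(s + 3)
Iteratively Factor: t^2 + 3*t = (t)*(t + 3)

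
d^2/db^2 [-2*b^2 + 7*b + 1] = -4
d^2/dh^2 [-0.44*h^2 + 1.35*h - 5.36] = -0.880000000000000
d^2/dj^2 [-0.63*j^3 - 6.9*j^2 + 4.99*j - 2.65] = -3.78*j - 13.8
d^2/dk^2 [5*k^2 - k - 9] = 10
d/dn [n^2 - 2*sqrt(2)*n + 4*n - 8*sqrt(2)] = 2*n - 2*sqrt(2) + 4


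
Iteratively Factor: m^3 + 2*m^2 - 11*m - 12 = (m + 1)*(m^2 + m - 12) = (m + 1)*(m + 4)*(m - 3)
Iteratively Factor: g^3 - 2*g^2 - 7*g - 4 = (g + 1)*(g^2 - 3*g - 4) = (g + 1)^2*(g - 4)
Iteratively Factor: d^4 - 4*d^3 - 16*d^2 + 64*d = (d - 4)*(d^3 - 16*d) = (d - 4)^2*(d^2 + 4*d) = d*(d - 4)^2*(d + 4)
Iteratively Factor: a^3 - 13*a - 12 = (a + 1)*(a^2 - a - 12) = (a + 1)*(a + 3)*(a - 4)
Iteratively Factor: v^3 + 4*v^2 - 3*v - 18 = (v + 3)*(v^2 + v - 6) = (v + 3)^2*(v - 2)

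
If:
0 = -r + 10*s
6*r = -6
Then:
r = -1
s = -1/10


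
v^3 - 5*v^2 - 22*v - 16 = (v - 8)*(v + 1)*(v + 2)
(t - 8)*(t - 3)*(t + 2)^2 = t^4 - 7*t^3 - 16*t^2 + 52*t + 96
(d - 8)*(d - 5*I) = d^2 - 8*d - 5*I*d + 40*I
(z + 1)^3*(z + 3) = z^4 + 6*z^3 + 12*z^2 + 10*z + 3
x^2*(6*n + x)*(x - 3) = 6*n*x^3 - 18*n*x^2 + x^4 - 3*x^3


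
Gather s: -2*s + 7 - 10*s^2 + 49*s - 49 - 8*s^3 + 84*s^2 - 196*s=-8*s^3 + 74*s^2 - 149*s - 42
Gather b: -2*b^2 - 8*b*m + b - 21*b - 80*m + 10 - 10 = -2*b^2 + b*(-8*m - 20) - 80*m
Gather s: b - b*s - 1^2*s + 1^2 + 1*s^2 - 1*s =b + s^2 + s*(-b - 2) + 1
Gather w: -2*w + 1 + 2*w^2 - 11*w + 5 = 2*w^2 - 13*w + 6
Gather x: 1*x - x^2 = -x^2 + x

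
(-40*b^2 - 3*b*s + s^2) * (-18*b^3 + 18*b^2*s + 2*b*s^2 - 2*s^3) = 720*b^5 - 666*b^4*s - 152*b^3*s^2 + 92*b^2*s^3 + 8*b*s^4 - 2*s^5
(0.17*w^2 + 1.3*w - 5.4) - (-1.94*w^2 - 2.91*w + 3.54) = 2.11*w^2 + 4.21*w - 8.94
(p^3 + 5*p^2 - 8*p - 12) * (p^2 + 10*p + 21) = p^5 + 15*p^4 + 63*p^3 + 13*p^2 - 288*p - 252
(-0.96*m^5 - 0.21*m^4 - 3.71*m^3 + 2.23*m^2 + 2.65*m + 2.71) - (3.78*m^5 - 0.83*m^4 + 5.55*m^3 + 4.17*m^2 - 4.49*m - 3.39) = -4.74*m^5 + 0.62*m^4 - 9.26*m^3 - 1.94*m^2 + 7.14*m + 6.1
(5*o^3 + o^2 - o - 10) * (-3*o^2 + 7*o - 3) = -15*o^5 + 32*o^4 - 5*o^3 + 20*o^2 - 67*o + 30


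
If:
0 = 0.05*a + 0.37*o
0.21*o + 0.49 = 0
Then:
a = 17.27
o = -2.33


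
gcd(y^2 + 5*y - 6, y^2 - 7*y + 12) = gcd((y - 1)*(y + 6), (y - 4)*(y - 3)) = 1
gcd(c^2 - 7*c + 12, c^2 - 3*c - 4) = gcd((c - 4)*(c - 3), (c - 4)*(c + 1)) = c - 4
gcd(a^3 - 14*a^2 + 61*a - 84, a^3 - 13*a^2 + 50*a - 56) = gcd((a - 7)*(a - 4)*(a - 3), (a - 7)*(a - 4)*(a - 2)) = a^2 - 11*a + 28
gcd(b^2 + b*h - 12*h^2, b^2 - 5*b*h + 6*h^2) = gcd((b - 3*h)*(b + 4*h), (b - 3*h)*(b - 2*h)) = b - 3*h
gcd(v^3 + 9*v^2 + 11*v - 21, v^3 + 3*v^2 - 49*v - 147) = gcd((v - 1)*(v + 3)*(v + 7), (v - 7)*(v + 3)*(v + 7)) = v^2 + 10*v + 21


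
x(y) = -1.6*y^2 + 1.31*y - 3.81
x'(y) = 1.31 - 3.2*y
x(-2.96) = -21.71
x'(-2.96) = 10.78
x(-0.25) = -4.24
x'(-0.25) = 2.11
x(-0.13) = -4.01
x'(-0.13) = 1.73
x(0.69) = -3.67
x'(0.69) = -0.90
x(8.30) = -103.16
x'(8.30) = -25.25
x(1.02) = -4.14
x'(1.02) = -1.95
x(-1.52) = -9.50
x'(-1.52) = 6.17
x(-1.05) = -6.95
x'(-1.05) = 4.67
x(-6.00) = -69.27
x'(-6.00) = 20.51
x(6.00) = -53.55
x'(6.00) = -17.89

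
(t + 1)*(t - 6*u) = t^2 - 6*t*u + t - 6*u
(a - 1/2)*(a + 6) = a^2 + 11*a/2 - 3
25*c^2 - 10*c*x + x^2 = (-5*c + x)^2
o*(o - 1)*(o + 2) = o^3 + o^2 - 2*o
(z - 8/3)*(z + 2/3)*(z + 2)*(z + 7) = z^4 + 7*z^3 - 52*z^2/9 - 44*z - 224/9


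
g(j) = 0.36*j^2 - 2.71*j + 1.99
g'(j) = 0.72*j - 2.71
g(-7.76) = 44.70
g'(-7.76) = -8.30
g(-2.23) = 9.82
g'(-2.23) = -4.32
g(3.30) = -3.03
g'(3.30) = -0.33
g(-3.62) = 16.52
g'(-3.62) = -5.32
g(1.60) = -1.42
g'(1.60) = -1.56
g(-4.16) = 19.49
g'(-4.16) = -5.71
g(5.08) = -2.49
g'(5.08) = 0.95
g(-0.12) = 2.32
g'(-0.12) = -2.80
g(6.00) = -1.31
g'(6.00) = 1.61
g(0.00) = 1.99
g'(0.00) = -2.71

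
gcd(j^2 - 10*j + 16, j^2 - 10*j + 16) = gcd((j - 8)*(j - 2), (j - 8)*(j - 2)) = j^2 - 10*j + 16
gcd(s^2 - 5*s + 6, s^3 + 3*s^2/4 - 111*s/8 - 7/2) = 1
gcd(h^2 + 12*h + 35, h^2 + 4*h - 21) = h + 7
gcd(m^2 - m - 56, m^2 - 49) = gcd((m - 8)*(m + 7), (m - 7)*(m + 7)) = m + 7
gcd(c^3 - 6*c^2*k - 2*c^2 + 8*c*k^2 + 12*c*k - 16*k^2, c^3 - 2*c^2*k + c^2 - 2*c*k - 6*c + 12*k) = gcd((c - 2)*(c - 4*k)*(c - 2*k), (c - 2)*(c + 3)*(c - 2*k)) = c^2 - 2*c*k - 2*c + 4*k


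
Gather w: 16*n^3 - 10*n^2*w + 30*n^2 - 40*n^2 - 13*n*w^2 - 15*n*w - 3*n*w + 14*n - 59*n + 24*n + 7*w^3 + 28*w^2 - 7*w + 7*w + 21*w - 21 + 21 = 16*n^3 - 10*n^2 - 21*n + 7*w^3 + w^2*(28 - 13*n) + w*(-10*n^2 - 18*n + 21)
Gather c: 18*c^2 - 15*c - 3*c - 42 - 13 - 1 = 18*c^2 - 18*c - 56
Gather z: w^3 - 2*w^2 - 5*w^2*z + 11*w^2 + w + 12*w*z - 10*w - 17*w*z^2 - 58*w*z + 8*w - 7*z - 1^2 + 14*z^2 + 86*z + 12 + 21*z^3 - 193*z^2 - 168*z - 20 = w^3 + 9*w^2 - w + 21*z^3 + z^2*(-17*w - 179) + z*(-5*w^2 - 46*w - 89) - 9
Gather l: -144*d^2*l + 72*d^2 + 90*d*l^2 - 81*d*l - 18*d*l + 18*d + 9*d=72*d^2 + 90*d*l^2 + 27*d + l*(-144*d^2 - 99*d)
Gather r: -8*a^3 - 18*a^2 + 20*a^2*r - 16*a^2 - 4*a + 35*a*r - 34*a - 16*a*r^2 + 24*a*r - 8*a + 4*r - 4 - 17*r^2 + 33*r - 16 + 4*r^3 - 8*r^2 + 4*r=-8*a^3 - 34*a^2 - 46*a + 4*r^3 + r^2*(-16*a - 25) + r*(20*a^2 + 59*a + 41) - 20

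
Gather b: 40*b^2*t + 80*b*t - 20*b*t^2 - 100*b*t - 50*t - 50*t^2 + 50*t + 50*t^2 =40*b^2*t + b*(-20*t^2 - 20*t)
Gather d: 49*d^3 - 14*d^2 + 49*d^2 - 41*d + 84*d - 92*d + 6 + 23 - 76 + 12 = 49*d^3 + 35*d^2 - 49*d - 35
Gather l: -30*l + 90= 90 - 30*l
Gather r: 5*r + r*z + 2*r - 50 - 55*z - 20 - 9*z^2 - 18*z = r*(z + 7) - 9*z^2 - 73*z - 70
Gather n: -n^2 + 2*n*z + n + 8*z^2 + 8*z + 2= -n^2 + n*(2*z + 1) + 8*z^2 + 8*z + 2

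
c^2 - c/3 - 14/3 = (c - 7/3)*(c + 2)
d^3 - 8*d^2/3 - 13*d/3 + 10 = (d - 3)*(d - 5/3)*(d + 2)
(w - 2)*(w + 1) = w^2 - w - 2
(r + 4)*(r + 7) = r^2 + 11*r + 28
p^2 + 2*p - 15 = (p - 3)*(p + 5)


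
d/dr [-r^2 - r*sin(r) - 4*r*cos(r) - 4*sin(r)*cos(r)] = 4*r*sin(r) - r*cos(r) - 2*r - sin(r) - 4*cos(r) - 4*cos(2*r)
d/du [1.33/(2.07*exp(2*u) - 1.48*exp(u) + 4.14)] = (1.9684 - 5.5062*exp(u))*exp(u)/(2.07*exp(2*u) - 1.48*exp(u) + 4.14)^2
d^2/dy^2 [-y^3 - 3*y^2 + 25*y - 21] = -6*y - 6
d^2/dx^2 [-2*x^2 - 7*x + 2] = -4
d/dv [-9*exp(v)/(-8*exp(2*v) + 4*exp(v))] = -9*exp(v)/(2*(2*exp(v) - 1)^2)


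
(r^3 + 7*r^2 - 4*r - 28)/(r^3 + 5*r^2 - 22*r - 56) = (r - 2)/(r - 4)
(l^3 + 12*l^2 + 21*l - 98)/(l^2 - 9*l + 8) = (l^3 + 12*l^2 + 21*l - 98)/(l^2 - 9*l + 8)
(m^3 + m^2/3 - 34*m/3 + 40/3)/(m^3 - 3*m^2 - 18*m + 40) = (m - 5/3)/(m - 5)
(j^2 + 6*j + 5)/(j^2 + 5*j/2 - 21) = 2*(j^2 + 6*j + 5)/(2*j^2 + 5*j - 42)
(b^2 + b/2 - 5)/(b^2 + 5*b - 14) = (b + 5/2)/(b + 7)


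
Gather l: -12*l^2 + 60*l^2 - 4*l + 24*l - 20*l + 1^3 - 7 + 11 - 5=48*l^2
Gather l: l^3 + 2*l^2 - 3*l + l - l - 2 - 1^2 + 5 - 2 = l^3 + 2*l^2 - 3*l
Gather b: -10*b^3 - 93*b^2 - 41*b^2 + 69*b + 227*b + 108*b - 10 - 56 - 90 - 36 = -10*b^3 - 134*b^2 + 404*b - 192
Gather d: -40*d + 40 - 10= 30 - 40*d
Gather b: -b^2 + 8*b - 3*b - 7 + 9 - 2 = -b^2 + 5*b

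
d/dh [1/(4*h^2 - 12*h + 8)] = (3 - 2*h)/(4*(h^2 - 3*h + 2)^2)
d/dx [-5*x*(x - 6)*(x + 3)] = -15*x^2 + 30*x + 90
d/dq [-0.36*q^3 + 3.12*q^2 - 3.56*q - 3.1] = -1.08*q^2 + 6.24*q - 3.56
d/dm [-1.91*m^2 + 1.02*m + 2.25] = 1.02 - 3.82*m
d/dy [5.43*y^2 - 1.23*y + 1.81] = 10.86*y - 1.23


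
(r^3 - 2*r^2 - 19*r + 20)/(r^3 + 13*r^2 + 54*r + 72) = (r^2 - 6*r + 5)/(r^2 + 9*r + 18)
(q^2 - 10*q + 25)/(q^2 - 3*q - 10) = (q - 5)/(q + 2)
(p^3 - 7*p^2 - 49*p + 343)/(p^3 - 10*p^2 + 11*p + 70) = (p^2 - 49)/(p^2 - 3*p - 10)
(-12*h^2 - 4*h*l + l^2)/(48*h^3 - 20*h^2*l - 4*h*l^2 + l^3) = (-2*h - l)/(8*h^2 - 2*h*l - l^2)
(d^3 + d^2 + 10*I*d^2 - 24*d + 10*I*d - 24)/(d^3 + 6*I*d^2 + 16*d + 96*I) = (d + 1)/(d - 4*I)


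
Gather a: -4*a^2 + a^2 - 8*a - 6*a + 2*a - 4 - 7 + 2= -3*a^2 - 12*a - 9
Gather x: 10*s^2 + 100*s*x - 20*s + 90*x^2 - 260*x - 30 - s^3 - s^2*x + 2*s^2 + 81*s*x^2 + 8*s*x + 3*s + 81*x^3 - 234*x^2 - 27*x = -s^3 + 12*s^2 - 17*s + 81*x^3 + x^2*(81*s - 144) + x*(-s^2 + 108*s - 287) - 30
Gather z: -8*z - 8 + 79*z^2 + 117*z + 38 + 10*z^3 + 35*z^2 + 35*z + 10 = 10*z^3 + 114*z^2 + 144*z + 40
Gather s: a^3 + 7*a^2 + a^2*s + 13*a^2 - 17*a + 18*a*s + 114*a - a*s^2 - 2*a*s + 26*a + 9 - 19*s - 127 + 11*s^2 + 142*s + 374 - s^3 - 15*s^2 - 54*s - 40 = a^3 + 20*a^2 + 123*a - s^3 + s^2*(-a - 4) + s*(a^2 + 16*a + 69) + 216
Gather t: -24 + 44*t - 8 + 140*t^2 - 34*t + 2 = 140*t^2 + 10*t - 30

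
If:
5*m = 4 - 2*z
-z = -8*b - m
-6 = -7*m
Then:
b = -1/8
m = 6/7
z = -1/7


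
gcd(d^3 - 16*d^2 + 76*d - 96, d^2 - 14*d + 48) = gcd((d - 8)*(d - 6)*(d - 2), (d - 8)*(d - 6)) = d^2 - 14*d + 48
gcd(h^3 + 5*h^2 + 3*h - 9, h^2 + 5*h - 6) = h - 1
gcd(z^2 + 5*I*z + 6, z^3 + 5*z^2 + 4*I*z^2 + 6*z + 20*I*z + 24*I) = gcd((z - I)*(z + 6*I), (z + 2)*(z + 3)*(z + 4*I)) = 1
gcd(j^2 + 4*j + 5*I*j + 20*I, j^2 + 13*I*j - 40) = j + 5*I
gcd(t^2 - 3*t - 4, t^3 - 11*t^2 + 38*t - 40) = t - 4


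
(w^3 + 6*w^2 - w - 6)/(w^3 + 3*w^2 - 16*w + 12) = (w + 1)/(w - 2)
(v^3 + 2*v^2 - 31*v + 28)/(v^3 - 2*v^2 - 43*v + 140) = (v - 1)/(v - 5)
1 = 1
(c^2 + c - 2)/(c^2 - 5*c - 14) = (c - 1)/(c - 7)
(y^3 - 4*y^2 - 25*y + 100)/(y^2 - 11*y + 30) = (y^2 + y - 20)/(y - 6)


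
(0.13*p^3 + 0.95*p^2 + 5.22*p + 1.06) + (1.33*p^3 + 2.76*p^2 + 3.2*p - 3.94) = 1.46*p^3 + 3.71*p^2 + 8.42*p - 2.88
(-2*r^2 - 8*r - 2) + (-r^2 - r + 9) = -3*r^2 - 9*r + 7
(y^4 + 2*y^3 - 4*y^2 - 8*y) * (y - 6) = y^5 - 4*y^4 - 16*y^3 + 16*y^2 + 48*y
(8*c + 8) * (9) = 72*c + 72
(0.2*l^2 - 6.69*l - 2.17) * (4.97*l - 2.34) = 0.994*l^3 - 33.7173*l^2 + 4.8697*l + 5.0778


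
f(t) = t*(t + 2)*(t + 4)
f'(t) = t*(t + 2) + t*(t + 4) + (t + 2)*(t + 4)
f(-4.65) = -8.01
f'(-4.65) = 17.07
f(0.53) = 6.07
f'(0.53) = 15.20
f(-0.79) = -3.07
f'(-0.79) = 0.39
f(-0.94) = -3.05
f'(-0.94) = -0.63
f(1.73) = 36.98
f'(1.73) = 37.74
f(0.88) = 12.37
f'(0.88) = 20.88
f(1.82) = 40.46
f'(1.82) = 39.78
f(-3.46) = 2.73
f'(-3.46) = 2.39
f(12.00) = 2688.00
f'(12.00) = 584.00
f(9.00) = 1287.00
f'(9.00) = 359.00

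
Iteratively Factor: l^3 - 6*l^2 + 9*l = (l)*(l^2 - 6*l + 9) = l*(l - 3)*(l - 3)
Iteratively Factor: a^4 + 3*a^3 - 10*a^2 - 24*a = (a - 3)*(a^3 + 6*a^2 + 8*a) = (a - 3)*(a + 4)*(a^2 + 2*a) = a*(a - 3)*(a + 4)*(a + 2)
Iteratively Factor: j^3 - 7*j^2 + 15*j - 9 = (j - 1)*(j^2 - 6*j + 9) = (j - 3)*(j - 1)*(j - 3)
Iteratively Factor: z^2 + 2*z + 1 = (z + 1)*(z + 1)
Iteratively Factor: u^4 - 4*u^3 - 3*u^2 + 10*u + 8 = (u - 2)*(u^3 - 2*u^2 - 7*u - 4) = (u - 2)*(u + 1)*(u^2 - 3*u - 4) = (u - 2)*(u + 1)^2*(u - 4)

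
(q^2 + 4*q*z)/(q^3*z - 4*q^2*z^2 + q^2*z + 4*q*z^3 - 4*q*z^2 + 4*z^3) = q*(q + 4*z)/(z*(q^3 - 4*q^2*z + q^2 + 4*q*z^2 - 4*q*z + 4*z^2))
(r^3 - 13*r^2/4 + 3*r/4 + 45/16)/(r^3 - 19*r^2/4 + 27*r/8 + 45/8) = (r - 3/2)/(r - 3)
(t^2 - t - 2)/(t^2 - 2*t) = (t + 1)/t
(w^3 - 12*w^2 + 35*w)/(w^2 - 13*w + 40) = w*(w - 7)/(w - 8)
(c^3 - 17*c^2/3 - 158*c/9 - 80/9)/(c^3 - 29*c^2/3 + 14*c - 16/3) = (9*c^2 + 21*c + 10)/(3*(3*c^2 - 5*c + 2))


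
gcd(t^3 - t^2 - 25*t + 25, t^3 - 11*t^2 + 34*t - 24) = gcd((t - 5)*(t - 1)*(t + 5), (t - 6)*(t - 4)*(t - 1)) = t - 1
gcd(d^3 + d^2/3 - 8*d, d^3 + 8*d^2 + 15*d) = d^2 + 3*d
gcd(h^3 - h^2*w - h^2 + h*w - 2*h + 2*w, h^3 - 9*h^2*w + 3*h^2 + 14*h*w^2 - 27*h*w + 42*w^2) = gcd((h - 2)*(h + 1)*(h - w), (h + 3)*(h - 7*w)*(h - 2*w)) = 1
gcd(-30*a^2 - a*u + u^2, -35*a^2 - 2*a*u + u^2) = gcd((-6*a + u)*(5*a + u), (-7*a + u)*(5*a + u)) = 5*a + u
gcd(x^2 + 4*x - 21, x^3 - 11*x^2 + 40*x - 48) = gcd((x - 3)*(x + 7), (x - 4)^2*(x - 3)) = x - 3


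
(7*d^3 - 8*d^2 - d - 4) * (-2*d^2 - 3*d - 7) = -14*d^5 - 5*d^4 - 23*d^3 + 67*d^2 + 19*d + 28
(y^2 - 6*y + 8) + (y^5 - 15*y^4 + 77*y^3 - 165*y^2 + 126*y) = y^5 - 15*y^4 + 77*y^3 - 164*y^2 + 120*y + 8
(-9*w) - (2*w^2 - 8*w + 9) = -2*w^2 - w - 9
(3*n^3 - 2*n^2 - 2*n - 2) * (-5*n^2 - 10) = -15*n^5 + 10*n^4 - 20*n^3 + 30*n^2 + 20*n + 20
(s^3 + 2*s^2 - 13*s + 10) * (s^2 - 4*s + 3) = s^5 - 2*s^4 - 18*s^3 + 68*s^2 - 79*s + 30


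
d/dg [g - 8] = 1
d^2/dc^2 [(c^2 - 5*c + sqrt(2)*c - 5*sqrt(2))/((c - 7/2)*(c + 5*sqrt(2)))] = 8*(-8*sqrt(2)*c^3 - 3*c^3 + 75*sqrt(2)*c^2 - 420*sqrt(2)*c - 90*c - 420 + 340*sqrt(2))/(8*c^6 - 84*c^5 + 120*sqrt(2)*c^5 - 1260*sqrt(2)*c^4 + 1494*c^4 - 12943*c^3 + 6410*sqrt(2)*c^3 - 26145*sqrt(2)*c^2 + 44100*c^2 - 51450*c + 73500*sqrt(2)*c - 85750*sqrt(2))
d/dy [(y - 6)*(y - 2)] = 2*y - 8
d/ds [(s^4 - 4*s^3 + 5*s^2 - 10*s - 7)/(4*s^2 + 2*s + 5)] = 2*(4*s^5 - 5*s^4 + 2*s^3 - 5*s^2 + 53*s - 18)/(16*s^4 + 16*s^3 + 44*s^2 + 20*s + 25)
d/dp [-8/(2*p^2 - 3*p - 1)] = 8*(4*p - 3)/(-2*p^2 + 3*p + 1)^2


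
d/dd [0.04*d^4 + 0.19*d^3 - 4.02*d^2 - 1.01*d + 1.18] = 0.16*d^3 + 0.57*d^2 - 8.04*d - 1.01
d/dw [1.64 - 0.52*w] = -0.520000000000000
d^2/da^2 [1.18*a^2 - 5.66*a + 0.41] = 2.36000000000000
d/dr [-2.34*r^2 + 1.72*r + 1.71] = 1.72 - 4.68*r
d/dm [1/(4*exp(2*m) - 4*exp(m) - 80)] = (1 - 2*exp(m))*exp(m)/(4*(-exp(2*m) + exp(m) + 20)^2)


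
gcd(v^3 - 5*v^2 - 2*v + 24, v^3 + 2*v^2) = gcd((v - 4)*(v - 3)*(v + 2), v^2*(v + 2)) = v + 2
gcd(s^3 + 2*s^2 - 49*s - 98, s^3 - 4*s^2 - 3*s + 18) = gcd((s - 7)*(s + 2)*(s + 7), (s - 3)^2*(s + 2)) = s + 2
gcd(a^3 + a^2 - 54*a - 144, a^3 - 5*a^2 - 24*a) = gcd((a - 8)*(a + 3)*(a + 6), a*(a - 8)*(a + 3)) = a^2 - 5*a - 24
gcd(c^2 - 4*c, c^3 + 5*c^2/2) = c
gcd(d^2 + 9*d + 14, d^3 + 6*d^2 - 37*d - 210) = d + 7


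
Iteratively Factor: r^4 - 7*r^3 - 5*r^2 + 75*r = (r)*(r^3 - 7*r^2 - 5*r + 75) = r*(r - 5)*(r^2 - 2*r - 15) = r*(r - 5)^2*(r + 3)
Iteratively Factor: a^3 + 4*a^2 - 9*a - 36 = (a + 3)*(a^2 + a - 12) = (a + 3)*(a + 4)*(a - 3)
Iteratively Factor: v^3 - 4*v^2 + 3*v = (v)*(v^2 - 4*v + 3) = v*(v - 1)*(v - 3)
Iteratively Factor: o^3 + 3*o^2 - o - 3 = (o + 3)*(o^2 - 1) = (o - 1)*(o + 3)*(o + 1)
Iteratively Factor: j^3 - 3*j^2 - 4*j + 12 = (j - 3)*(j^2 - 4) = (j - 3)*(j + 2)*(j - 2)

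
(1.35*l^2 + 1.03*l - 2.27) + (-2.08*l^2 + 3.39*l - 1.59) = -0.73*l^2 + 4.42*l - 3.86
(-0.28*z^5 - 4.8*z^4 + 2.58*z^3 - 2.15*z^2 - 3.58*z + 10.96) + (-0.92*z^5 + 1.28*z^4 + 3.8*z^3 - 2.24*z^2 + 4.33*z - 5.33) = -1.2*z^5 - 3.52*z^4 + 6.38*z^3 - 4.39*z^2 + 0.75*z + 5.63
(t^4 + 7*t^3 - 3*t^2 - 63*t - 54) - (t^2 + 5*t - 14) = t^4 + 7*t^3 - 4*t^2 - 68*t - 40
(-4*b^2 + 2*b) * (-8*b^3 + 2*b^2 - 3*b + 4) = 32*b^5 - 24*b^4 + 16*b^3 - 22*b^2 + 8*b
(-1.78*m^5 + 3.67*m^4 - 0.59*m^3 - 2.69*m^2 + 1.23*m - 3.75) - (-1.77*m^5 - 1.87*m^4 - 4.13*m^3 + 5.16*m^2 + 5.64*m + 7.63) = -0.01*m^5 + 5.54*m^4 + 3.54*m^3 - 7.85*m^2 - 4.41*m - 11.38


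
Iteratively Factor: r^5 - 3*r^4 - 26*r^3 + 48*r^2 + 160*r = (r - 4)*(r^4 + r^3 - 22*r^2 - 40*r) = (r - 4)*(r + 4)*(r^3 - 3*r^2 - 10*r) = (r - 5)*(r - 4)*(r + 4)*(r^2 + 2*r) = (r - 5)*(r - 4)*(r + 2)*(r + 4)*(r)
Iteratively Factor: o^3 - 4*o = (o - 2)*(o^2 + 2*o) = (o - 2)*(o + 2)*(o)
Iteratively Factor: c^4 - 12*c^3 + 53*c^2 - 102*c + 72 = (c - 3)*(c^3 - 9*c^2 + 26*c - 24) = (c - 4)*(c - 3)*(c^2 - 5*c + 6) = (c - 4)*(c - 3)*(c - 2)*(c - 3)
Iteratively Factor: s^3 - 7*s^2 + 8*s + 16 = (s - 4)*(s^2 - 3*s - 4) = (s - 4)^2*(s + 1)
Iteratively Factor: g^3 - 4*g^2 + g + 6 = (g - 3)*(g^2 - g - 2) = (g - 3)*(g + 1)*(g - 2)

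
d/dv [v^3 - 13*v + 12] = 3*v^2 - 13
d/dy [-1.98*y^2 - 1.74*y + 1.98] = -3.96*y - 1.74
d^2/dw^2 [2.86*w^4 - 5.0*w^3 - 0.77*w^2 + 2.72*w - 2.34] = 34.32*w^2 - 30.0*w - 1.54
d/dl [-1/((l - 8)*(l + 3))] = (2*l - 5)/((l - 8)^2*(l + 3)^2)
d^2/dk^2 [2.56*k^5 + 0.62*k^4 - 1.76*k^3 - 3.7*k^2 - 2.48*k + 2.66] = 51.2*k^3 + 7.44*k^2 - 10.56*k - 7.4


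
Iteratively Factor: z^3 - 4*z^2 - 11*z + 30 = (z - 5)*(z^2 + z - 6) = (z - 5)*(z + 3)*(z - 2)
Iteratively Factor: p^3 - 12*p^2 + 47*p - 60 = (p - 5)*(p^2 - 7*p + 12) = (p - 5)*(p - 3)*(p - 4)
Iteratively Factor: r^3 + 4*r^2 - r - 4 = (r - 1)*(r^2 + 5*r + 4) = (r - 1)*(r + 4)*(r + 1)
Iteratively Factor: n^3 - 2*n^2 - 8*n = (n)*(n^2 - 2*n - 8) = n*(n - 4)*(n + 2)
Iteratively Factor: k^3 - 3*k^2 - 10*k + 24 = (k + 3)*(k^2 - 6*k + 8) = (k - 2)*(k + 3)*(k - 4)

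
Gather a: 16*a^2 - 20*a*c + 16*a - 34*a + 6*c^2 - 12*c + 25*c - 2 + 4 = 16*a^2 + a*(-20*c - 18) + 6*c^2 + 13*c + 2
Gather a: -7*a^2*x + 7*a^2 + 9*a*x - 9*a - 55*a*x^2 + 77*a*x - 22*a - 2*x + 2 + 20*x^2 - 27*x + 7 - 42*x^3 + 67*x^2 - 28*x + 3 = a^2*(7 - 7*x) + a*(-55*x^2 + 86*x - 31) - 42*x^3 + 87*x^2 - 57*x + 12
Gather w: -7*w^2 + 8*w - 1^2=-7*w^2 + 8*w - 1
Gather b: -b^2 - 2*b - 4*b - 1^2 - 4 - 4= -b^2 - 6*b - 9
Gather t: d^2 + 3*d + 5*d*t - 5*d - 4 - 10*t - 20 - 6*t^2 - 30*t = d^2 - 2*d - 6*t^2 + t*(5*d - 40) - 24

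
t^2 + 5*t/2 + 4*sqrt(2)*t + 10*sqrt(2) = (t + 5/2)*(t + 4*sqrt(2))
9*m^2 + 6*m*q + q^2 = (3*m + q)^2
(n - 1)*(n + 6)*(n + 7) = n^3 + 12*n^2 + 29*n - 42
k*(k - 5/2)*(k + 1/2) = k^3 - 2*k^2 - 5*k/4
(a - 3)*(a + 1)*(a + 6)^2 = a^4 + 10*a^3 + 9*a^2 - 108*a - 108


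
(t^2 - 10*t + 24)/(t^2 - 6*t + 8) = (t - 6)/(t - 2)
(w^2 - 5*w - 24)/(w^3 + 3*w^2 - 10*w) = (w^2 - 5*w - 24)/(w*(w^2 + 3*w - 10))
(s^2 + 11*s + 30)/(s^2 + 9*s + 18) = (s + 5)/(s + 3)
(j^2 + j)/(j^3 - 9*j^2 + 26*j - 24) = j*(j + 1)/(j^3 - 9*j^2 + 26*j - 24)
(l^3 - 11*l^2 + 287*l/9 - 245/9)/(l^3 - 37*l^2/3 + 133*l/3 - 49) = (l - 5/3)/(l - 3)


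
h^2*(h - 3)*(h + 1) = h^4 - 2*h^3 - 3*h^2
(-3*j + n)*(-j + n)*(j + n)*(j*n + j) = 3*j^4*n + 3*j^4 - j^3*n^2 - j^3*n - 3*j^2*n^3 - 3*j^2*n^2 + j*n^4 + j*n^3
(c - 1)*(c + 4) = c^2 + 3*c - 4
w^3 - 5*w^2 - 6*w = w*(w - 6)*(w + 1)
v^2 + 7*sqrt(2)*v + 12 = (v + sqrt(2))*(v + 6*sqrt(2))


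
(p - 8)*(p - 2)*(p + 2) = p^3 - 8*p^2 - 4*p + 32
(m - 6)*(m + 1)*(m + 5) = m^3 - 31*m - 30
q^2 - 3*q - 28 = (q - 7)*(q + 4)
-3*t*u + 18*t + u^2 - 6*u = (-3*t + u)*(u - 6)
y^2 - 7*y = y*(y - 7)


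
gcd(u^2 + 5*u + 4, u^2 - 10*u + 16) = 1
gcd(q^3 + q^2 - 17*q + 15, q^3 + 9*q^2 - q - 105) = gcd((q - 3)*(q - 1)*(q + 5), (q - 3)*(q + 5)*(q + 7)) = q^2 + 2*q - 15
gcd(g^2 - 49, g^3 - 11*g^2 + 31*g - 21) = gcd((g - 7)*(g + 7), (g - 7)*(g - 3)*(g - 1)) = g - 7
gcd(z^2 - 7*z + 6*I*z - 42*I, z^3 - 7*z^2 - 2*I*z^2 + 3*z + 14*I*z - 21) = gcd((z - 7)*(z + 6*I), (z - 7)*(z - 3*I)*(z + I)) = z - 7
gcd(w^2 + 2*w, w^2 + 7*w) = w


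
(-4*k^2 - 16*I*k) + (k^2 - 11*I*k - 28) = -3*k^2 - 27*I*k - 28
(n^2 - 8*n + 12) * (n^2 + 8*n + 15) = n^4 - 37*n^2 - 24*n + 180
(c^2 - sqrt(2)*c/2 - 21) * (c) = c^3 - sqrt(2)*c^2/2 - 21*c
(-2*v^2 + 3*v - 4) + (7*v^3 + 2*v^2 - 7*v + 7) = 7*v^3 - 4*v + 3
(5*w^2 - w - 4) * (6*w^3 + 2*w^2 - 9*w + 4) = 30*w^5 + 4*w^4 - 71*w^3 + 21*w^2 + 32*w - 16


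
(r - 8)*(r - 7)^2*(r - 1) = r^4 - 23*r^3 + 183*r^2 - 553*r + 392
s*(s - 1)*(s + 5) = s^3 + 4*s^2 - 5*s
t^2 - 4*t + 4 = (t - 2)^2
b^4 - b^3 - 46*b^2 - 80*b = b*(b - 8)*(b + 2)*(b + 5)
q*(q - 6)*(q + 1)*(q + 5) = q^4 - 31*q^2 - 30*q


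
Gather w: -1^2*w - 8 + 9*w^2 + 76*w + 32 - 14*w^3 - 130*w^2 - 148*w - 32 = -14*w^3 - 121*w^2 - 73*w - 8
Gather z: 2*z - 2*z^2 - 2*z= -2*z^2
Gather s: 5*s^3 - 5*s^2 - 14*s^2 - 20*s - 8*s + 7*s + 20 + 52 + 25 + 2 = 5*s^3 - 19*s^2 - 21*s + 99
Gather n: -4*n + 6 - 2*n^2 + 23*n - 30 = -2*n^2 + 19*n - 24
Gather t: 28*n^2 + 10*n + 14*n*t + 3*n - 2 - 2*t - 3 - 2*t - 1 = 28*n^2 + 13*n + t*(14*n - 4) - 6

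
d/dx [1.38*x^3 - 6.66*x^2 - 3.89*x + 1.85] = 4.14*x^2 - 13.32*x - 3.89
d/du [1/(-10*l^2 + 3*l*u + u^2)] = (-3*l - 2*u)/(-10*l^2 + 3*l*u + u^2)^2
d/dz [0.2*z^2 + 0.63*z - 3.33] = 0.4*z + 0.63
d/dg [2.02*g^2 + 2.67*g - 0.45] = 4.04*g + 2.67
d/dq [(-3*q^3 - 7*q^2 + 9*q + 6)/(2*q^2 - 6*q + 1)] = (-6*q^4 + 36*q^3 + 15*q^2 - 38*q + 45)/(4*q^4 - 24*q^3 + 40*q^2 - 12*q + 1)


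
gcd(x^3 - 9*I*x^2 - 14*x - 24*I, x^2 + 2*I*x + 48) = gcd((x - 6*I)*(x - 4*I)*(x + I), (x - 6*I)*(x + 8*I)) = x - 6*I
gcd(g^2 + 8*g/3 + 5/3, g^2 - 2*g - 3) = g + 1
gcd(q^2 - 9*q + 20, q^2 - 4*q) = q - 4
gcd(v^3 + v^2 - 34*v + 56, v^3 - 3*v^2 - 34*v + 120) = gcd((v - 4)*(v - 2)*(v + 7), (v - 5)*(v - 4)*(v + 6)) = v - 4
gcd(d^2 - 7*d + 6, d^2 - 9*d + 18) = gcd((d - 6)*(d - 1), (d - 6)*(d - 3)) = d - 6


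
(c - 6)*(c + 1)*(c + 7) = c^3 + 2*c^2 - 41*c - 42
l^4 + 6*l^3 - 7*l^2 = l^2*(l - 1)*(l + 7)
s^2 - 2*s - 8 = (s - 4)*(s + 2)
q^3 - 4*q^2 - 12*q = q*(q - 6)*(q + 2)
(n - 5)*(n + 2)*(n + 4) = n^3 + n^2 - 22*n - 40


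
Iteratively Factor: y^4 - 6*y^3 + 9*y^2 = (y - 3)*(y^3 - 3*y^2) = (y - 3)^2*(y^2) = y*(y - 3)^2*(y)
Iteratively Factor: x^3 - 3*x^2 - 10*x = (x - 5)*(x^2 + 2*x) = (x - 5)*(x + 2)*(x)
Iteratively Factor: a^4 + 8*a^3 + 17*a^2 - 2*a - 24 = (a + 2)*(a^3 + 6*a^2 + 5*a - 12) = (a + 2)*(a + 3)*(a^2 + 3*a - 4) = (a + 2)*(a + 3)*(a + 4)*(a - 1)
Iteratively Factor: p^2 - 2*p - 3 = (p + 1)*(p - 3)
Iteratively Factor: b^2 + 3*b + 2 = (b + 2)*(b + 1)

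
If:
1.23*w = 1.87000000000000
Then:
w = 1.52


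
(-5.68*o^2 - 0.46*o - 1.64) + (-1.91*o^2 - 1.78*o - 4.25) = -7.59*o^2 - 2.24*o - 5.89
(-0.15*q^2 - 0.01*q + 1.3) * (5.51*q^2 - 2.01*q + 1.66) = -0.8265*q^4 + 0.2464*q^3 + 6.9341*q^2 - 2.6296*q + 2.158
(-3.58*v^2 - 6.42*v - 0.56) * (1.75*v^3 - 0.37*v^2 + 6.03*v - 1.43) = -6.265*v^5 - 9.9104*v^4 - 20.192*v^3 - 33.386*v^2 + 5.8038*v + 0.8008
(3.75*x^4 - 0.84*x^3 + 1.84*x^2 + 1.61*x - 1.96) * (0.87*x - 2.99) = 3.2625*x^5 - 11.9433*x^4 + 4.1124*x^3 - 4.1009*x^2 - 6.5191*x + 5.8604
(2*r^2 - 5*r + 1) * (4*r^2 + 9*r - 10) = 8*r^4 - 2*r^3 - 61*r^2 + 59*r - 10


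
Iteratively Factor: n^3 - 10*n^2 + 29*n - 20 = (n - 1)*(n^2 - 9*n + 20) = (n - 5)*(n - 1)*(n - 4)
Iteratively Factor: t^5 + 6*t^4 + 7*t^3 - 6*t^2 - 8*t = (t - 1)*(t^4 + 7*t^3 + 14*t^2 + 8*t) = (t - 1)*(t + 2)*(t^3 + 5*t^2 + 4*t) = (t - 1)*(t + 2)*(t + 4)*(t^2 + t) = (t - 1)*(t + 1)*(t + 2)*(t + 4)*(t)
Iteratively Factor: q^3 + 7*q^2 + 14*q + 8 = (q + 4)*(q^2 + 3*q + 2) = (q + 1)*(q + 4)*(q + 2)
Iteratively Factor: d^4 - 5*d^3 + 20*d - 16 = (d - 4)*(d^3 - d^2 - 4*d + 4) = (d - 4)*(d + 2)*(d^2 - 3*d + 2) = (d - 4)*(d - 1)*(d + 2)*(d - 2)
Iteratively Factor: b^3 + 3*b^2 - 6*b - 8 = (b - 2)*(b^2 + 5*b + 4) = (b - 2)*(b + 4)*(b + 1)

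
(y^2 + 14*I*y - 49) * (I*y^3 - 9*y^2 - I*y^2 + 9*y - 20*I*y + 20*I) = I*y^5 - 23*y^4 - I*y^4 + 23*y^3 - 195*I*y^3 + 721*y^2 + 195*I*y^2 - 721*y + 980*I*y - 980*I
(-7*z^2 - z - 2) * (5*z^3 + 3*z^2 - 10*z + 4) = -35*z^5 - 26*z^4 + 57*z^3 - 24*z^2 + 16*z - 8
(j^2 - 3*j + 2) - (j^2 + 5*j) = 2 - 8*j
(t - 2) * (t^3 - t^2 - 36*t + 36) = t^4 - 3*t^3 - 34*t^2 + 108*t - 72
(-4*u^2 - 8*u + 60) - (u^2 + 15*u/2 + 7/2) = -5*u^2 - 31*u/2 + 113/2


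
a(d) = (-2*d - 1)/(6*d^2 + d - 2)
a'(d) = (-12*d - 1)*(-2*d - 1)/(6*d^2 + d - 2)^2 - 2/(6*d^2 + d - 2)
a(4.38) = -0.08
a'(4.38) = 0.02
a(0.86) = -0.82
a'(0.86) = 2.23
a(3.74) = -0.10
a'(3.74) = 0.03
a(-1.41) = 0.21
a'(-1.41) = 0.16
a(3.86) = -0.10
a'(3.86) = 0.03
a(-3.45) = 0.09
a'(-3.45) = 0.02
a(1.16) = -0.46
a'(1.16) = 0.67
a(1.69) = -0.26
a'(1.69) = 0.21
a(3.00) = -0.13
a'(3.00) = 0.05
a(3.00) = -0.13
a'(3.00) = 0.05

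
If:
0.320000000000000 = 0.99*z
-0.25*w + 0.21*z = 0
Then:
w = 0.27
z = 0.32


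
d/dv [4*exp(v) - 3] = 4*exp(v)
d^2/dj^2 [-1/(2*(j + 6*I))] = -1/(j + 6*I)^3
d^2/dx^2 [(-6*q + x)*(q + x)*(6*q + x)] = 2*q + 6*x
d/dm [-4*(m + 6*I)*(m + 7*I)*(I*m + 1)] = -12*I*m^2 + 96*m + 116*I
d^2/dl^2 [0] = 0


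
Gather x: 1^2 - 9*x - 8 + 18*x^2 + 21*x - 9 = 18*x^2 + 12*x - 16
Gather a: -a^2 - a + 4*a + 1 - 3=-a^2 + 3*a - 2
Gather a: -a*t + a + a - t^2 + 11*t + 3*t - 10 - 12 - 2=a*(2 - t) - t^2 + 14*t - 24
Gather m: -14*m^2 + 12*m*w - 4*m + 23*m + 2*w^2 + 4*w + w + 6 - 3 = -14*m^2 + m*(12*w + 19) + 2*w^2 + 5*w + 3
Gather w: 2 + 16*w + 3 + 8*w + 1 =24*w + 6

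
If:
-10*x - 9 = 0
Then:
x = -9/10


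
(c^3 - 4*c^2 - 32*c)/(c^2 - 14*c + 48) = c*(c + 4)/(c - 6)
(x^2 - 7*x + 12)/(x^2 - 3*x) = (x - 4)/x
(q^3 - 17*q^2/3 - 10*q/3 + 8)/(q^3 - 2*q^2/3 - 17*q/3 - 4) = (q^2 - 7*q + 6)/(q^2 - 2*q - 3)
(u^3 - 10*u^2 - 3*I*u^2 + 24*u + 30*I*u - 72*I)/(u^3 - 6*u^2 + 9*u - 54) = (u - 4)/(u + 3*I)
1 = 1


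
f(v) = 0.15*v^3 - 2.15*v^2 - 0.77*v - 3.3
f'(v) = 0.45*v^2 - 4.3*v - 0.77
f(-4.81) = -66.03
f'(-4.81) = 30.32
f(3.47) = -25.59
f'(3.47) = -10.27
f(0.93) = -5.75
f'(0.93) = -4.38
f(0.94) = -5.80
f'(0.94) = -4.41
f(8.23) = -71.65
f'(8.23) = -5.68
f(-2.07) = -12.25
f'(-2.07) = 10.06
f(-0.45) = -3.40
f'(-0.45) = 1.26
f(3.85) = -29.57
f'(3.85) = -10.65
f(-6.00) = -108.48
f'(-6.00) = 41.23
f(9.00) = -75.03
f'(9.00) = -3.02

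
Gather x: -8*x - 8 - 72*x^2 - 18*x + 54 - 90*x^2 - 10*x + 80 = -162*x^2 - 36*x + 126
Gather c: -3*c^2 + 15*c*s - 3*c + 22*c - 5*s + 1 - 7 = -3*c^2 + c*(15*s + 19) - 5*s - 6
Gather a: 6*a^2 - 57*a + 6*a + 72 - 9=6*a^2 - 51*a + 63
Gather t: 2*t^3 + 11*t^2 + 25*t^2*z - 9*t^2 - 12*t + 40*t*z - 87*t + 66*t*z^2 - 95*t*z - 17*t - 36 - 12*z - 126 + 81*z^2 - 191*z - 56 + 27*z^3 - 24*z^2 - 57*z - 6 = 2*t^3 + t^2*(25*z + 2) + t*(66*z^2 - 55*z - 116) + 27*z^3 + 57*z^2 - 260*z - 224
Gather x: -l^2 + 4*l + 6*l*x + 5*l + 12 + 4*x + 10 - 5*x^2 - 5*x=-l^2 + 9*l - 5*x^2 + x*(6*l - 1) + 22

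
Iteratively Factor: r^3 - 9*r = (r)*(r^2 - 9) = r*(r - 3)*(r + 3)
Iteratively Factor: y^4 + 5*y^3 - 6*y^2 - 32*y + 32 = (y + 4)*(y^3 + y^2 - 10*y + 8) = (y + 4)^2*(y^2 - 3*y + 2) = (y - 1)*(y + 4)^2*(y - 2)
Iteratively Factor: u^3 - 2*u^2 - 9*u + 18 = (u - 2)*(u^2 - 9) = (u - 3)*(u - 2)*(u + 3)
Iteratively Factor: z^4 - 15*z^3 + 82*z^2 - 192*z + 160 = (z - 2)*(z^3 - 13*z^2 + 56*z - 80) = (z - 4)*(z - 2)*(z^2 - 9*z + 20) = (z - 5)*(z - 4)*(z - 2)*(z - 4)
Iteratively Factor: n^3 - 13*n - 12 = (n + 1)*(n^2 - n - 12) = (n - 4)*(n + 1)*(n + 3)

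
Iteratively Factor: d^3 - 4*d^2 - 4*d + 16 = (d - 2)*(d^2 - 2*d - 8) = (d - 4)*(d - 2)*(d + 2)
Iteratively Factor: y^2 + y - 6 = (y - 2)*(y + 3)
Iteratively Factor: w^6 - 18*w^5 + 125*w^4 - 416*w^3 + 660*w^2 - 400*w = (w - 5)*(w^5 - 13*w^4 + 60*w^3 - 116*w^2 + 80*w) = (w - 5)*(w - 2)*(w^4 - 11*w^3 + 38*w^2 - 40*w) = (w - 5)^2*(w - 2)*(w^3 - 6*w^2 + 8*w) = (w - 5)^2*(w - 2)^2*(w^2 - 4*w) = (w - 5)^2*(w - 4)*(w - 2)^2*(w)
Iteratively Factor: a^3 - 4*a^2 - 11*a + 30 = (a + 3)*(a^2 - 7*a + 10) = (a - 2)*(a + 3)*(a - 5)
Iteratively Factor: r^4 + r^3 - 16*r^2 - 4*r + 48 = (r + 2)*(r^3 - r^2 - 14*r + 24) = (r + 2)*(r + 4)*(r^2 - 5*r + 6) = (r - 3)*(r + 2)*(r + 4)*(r - 2)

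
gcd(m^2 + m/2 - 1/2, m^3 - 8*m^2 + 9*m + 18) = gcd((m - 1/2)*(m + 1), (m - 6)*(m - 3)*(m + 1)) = m + 1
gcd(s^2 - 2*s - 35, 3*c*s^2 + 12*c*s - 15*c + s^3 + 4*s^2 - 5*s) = s + 5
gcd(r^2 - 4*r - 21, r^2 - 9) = r + 3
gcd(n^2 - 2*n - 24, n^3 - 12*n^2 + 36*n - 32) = 1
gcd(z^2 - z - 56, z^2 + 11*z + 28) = z + 7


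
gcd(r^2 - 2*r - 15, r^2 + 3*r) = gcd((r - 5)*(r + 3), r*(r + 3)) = r + 3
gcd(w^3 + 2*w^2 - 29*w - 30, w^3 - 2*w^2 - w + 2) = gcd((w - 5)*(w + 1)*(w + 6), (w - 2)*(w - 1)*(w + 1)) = w + 1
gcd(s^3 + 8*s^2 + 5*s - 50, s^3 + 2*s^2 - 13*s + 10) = s^2 + 3*s - 10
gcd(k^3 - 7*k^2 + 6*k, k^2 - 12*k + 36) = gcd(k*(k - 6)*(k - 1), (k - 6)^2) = k - 6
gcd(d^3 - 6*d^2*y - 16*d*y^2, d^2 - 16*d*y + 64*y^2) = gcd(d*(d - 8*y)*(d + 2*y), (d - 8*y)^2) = -d + 8*y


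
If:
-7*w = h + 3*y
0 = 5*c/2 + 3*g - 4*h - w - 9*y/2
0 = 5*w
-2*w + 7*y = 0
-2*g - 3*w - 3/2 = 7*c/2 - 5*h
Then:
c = -9/11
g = 15/22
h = 0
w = 0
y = 0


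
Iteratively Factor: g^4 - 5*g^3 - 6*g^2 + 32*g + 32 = (g + 1)*(g^3 - 6*g^2 + 32) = (g - 4)*(g + 1)*(g^2 - 2*g - 8) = (g - 4)^2*(g + 1)*(g + 2)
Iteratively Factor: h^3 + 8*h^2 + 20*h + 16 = (h + 2)*(h^2 + 6*h + 8) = (h + 2)*(h + 4)*(h + 2)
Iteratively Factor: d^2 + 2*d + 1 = (d + 1)*(d + 1)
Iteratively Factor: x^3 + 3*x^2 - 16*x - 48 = (x + 3)*(x^2 - 16) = (x + 3)*(x + 4)*(x - 4)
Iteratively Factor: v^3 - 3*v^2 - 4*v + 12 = (v - 2)*(v^2 - v - 6) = (v - 2)*(v + 2)*(v - 3)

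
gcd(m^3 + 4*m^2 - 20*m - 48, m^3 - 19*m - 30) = m + 2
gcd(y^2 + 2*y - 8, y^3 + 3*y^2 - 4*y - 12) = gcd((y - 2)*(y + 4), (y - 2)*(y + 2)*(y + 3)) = y - 2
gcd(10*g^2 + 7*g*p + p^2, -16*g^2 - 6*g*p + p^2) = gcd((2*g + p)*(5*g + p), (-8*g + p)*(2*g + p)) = 2*g + p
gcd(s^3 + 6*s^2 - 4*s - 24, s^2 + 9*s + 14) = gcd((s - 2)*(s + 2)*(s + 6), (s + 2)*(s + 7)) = s + 2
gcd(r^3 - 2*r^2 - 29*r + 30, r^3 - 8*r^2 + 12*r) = r - 6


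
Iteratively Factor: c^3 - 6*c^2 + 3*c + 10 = (c + 1)*(c^2 - 7*c + 10) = (c - 5)*(c + 1)*(c - 2)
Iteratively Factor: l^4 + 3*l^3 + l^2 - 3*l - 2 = (l + 2)*(l^3 + l^2 - l - 1) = (l + 1)*(l + 2)*(l^2 - 1) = (l + 1)^2*(l + 2)*(l - 1)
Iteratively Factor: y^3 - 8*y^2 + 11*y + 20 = (y + 1)*(y^2 - 9*y + 20) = (y - 5)*(y + 1)*(y - 4)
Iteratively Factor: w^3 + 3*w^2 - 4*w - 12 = (w - 2)*(w^2 + 5*w + 6) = (w - 2)*(w + 3)*(w + 2)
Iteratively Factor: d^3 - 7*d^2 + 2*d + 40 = (d + 2)*(d^2 - 9*d + 20) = (d - 5)*(d + 2)*(d - 4)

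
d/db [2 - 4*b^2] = -8*b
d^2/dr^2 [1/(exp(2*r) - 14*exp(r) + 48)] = 2*((7 - 2*exp(r))*(exp(2*r) - 14*exp(r) + 48) + 4*(exp(r) - 7)^2*exp(r))*exp(r)/(exp(2*r) - 14*exp(r) + 48)^3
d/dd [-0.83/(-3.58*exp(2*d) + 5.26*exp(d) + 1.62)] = (4.3658 - 5.9428*exp(d))*exp(d)/(-3.58*exp(2*d) + 5.26*exp(d) + 1.62)^2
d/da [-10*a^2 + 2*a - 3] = 2 - 20*a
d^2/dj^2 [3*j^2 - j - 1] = 6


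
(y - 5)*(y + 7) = y^2 + 2*y - 35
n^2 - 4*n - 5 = (n - 5)*(n + 1)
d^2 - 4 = (d - 2)*(d + 2)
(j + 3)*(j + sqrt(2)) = j^2 + sqrt(2)*j + 3*j + 3*sqrt(2)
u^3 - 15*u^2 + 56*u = u*(u - 8)*(u - 7)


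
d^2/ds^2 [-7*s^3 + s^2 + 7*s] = 2 - 42*s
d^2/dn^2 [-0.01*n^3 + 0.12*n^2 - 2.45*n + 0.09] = 0.24 - 0.06*n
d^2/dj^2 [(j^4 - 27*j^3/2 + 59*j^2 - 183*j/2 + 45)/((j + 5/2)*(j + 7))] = 2*(8*j^6 + 228*j^5 + 2586*j^4 - 2433*j^3 - 62865*j^2 - 50535*j + 292435)/(8*j^6 + 228*j^5 + 2586*j^4 + 14839*j^3 + 45255*j^2 + 69825*j + 42875)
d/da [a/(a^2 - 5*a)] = -1/(a - 5)^2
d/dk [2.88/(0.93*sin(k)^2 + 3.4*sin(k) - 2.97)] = -(5.3568*sin(k) + 9.792)*cos(k)/(0.93*sin(k)^2 + 3.4*sin(k) - 2.97)^2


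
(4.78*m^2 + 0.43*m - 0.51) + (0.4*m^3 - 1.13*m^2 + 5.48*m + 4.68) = 0.4*m^3 + 3.65*m^2 + 5.91*m + 4.17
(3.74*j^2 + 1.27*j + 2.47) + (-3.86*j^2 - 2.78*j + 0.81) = -0.12*j^2 - 1.51*j + 3.28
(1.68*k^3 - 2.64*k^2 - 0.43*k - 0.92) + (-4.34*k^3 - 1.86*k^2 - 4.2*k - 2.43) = -2.66*k^3 - 4.5*k^2 - 4.63*k - 3.35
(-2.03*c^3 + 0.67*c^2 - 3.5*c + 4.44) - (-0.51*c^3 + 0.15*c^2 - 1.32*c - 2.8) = -1.52*c^3 + 0.52*c^2 - 2.18*c + 7.24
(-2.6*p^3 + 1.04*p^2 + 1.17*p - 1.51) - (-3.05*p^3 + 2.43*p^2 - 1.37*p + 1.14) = 0.45*p^3 - 1.39*p^2 + 2.54*p - 2.65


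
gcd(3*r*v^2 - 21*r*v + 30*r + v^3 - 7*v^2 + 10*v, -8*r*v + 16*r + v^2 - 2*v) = v - 2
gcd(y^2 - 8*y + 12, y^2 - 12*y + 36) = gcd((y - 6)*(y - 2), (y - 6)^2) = y - 6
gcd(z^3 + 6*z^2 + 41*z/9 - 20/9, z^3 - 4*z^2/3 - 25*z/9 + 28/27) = z^2 + z - 4/9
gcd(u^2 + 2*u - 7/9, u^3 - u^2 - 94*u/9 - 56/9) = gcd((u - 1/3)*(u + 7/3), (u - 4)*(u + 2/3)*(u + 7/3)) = u + 7/3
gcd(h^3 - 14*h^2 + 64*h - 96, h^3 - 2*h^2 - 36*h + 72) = h - 6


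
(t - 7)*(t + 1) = t^2 - 6*t - 7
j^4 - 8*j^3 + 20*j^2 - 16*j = j*(j - 4)*(j - 2)^2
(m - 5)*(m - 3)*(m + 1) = m^3 - 7*m^2 + 7*m + 15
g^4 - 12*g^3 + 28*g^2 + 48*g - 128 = (g - 8)*(g - 4)*(g - 2)*(g + 2)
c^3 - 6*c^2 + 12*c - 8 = (c - 2)^3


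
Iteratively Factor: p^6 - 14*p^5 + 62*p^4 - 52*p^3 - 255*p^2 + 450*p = (p - 5)*(p^5 - 9*p^4 + 17*p^3 + 33*p^2 - 90*p) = (p - 5)*(p - 3)*(p^4 - 6*p^3 - p^2 + 30*p) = (p - 5)^2*(p - 3)*(p^3 - p^2 - 6*p) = (p - 5)^2*(p - 3)*(p + 2)*(p^2 - 3*p) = (p - 5)^2*(p - 3)^2*(p + 2)*(p)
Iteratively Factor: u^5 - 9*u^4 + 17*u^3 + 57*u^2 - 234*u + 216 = (u - 3)*(u^4 - 6*u^3 - u^2 + 54*u - 72) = (u - 3)*(u - 2)*(u^3 - 4*u^2 - 9*u + 36) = (u - 3)^2*(u - 2)*(u^2 - u - 12) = (u - 4)*(u - 3)^2*(u - 2)*(u + 3)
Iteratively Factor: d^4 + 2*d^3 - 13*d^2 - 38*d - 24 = (d + 2)*(d^3 - 13*d - 12) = (d + 1)*(d + 2)*(d^2 - d - 12) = (d + 1)*(d + 2)*(d + 3)*(d - 4)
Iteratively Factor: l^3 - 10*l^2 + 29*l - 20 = (l - 1)*(l^2 - 9*l + 20) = (l - 5)*(l - 1)*(l - 4)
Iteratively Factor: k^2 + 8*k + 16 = (k + 4)*(k + 4)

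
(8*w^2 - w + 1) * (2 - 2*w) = -16*w^3 + 18*w^2 - 4*w + 2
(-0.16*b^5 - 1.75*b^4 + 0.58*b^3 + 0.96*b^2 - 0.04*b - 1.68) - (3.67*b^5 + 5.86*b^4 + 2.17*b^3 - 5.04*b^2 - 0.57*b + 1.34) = -3.83*b^5 - 7.61*b^4 - 1.59*b^3 + 6.0*b^2 + 0.53*b - 3.02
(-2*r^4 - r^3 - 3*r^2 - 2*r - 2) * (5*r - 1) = -10*r^5 - 3*r^4 - 14*r^3 - 7*r^2 - 8*r + 2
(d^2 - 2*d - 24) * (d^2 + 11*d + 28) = d^4 + 9*d^3 - 18*d^2 - 320*d - 672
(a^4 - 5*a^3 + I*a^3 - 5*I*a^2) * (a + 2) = a^5 - 3*a^4 + I*a^4 - 10*a^3 - 3*I*a^3 - 10*I*a^2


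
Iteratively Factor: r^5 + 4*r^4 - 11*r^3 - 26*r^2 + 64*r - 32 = (r + 4)*(r^4 - 11*r^2 + 18*r - 8) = (r - 1)*(r + 4)*(r^3 + r^2 - 10*r + 8) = (r - 1)^2*(r + 4)*(r^2 + 2*r - 8) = (r - 1)^2*(r + 4)^2*(r - 2)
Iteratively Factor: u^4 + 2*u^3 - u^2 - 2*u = (u - 1)*(u^3 + 3*u^2 + 2*u) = u*(u - 1)*(u^2 + 3*u + 2) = u*(u - 1)*(u + 1)*(u + 2)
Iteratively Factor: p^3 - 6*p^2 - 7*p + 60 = (p + 3)*(p^2 - 9*p + 20) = (p - 5)*(p + 3)*(p - 4)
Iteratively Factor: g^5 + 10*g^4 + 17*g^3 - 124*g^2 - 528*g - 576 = (g + 3)*(g^4 + 7*g^3 - 4*g^2 - 112*g - 192) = (g + 3)^2*(g^3 + 4*g^2 - 16*g - 64) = (g + 3)^2*(g + 4)*(g^2 - 16) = (g - 4)*(g + 3)^2*(g + 4)*(g + 4)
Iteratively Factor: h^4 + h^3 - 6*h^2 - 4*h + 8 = (h - 2)*(h^3 + 3*h^2 - 4) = (h - 2)*(h - 1)*(h^2 + 4*h + 4) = (h - 2)*(h - 1)*(h + 2)*(h + 2)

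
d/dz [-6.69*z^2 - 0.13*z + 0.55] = -13.38*z - 0.13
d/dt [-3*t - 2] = -3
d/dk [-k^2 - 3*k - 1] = -2*k - 3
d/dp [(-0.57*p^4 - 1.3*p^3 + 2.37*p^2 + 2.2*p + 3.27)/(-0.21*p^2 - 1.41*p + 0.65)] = (0.2394*p^5 + 2.6841*p^4 + 2.184*p^3 - 5.4147*p^2 + 4.4544*p + 6.0407)/(0.0441*p^4 + 0.5922*p^3 + 1.7151*p^2 - 1.833*p + 0.4225)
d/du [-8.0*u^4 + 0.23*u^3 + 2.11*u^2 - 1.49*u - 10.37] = -32.0*u^3 + 0.69*u^2 + 4.22*u - 1.49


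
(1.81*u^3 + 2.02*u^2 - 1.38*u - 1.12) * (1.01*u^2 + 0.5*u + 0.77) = 1.8281*u^5 + 2.9452*u^4 + 1.0099*u^3 - 0.2658*u^2 - 1.6226*u - 0.8624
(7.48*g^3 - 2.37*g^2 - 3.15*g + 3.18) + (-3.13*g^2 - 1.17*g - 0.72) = 7.48*g^3 - 5.5*g^2 - 4.32*g + 2.46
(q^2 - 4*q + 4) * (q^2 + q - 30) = q^4 - 3*q^3 - 30*q^2 + 124*q - 120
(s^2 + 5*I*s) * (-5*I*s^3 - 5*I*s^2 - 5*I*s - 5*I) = -5*I*s^5 + 25*s^4 - 5*I*s^4 + 25*s^3 - 5*I*s^3 + 25*s^2 - 5*I*s^2 + 25*s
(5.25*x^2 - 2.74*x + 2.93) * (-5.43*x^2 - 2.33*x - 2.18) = -28.5075*x^4 + 2.6457*x^3 - 20.9707*x^2 - 0.853699999999999*x - 6.3874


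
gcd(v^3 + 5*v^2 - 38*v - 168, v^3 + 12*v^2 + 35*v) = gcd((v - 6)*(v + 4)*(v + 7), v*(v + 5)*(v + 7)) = v + 7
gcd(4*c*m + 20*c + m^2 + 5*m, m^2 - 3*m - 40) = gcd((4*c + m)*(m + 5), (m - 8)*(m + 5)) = m + 5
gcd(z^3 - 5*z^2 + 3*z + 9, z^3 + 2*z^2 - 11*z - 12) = z^2 - 2*z - 3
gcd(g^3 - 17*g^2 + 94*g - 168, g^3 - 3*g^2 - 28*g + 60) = g - 6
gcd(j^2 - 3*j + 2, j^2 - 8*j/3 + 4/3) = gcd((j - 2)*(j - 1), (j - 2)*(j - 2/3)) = j - 2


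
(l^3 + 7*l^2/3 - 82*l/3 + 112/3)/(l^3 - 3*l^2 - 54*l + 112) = (l - 8/3)/(l - 8)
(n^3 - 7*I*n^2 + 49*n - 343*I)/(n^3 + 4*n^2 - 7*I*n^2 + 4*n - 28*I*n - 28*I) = (n^2 + 49)/(n^2 + 4*n + 4)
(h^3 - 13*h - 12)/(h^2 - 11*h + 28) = (h^2 + 4*h + 3)/(h - 7)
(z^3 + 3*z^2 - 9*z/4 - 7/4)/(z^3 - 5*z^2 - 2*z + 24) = (4*z^3 + 12*z^2 - 9*z - 7)/(4*(z^3 - 5*z^2 - 2*z + 24))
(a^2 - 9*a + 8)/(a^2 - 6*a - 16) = (a - 1)/(a + 2)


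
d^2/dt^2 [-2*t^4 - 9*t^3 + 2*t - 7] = 6*t*(-4*t - 9)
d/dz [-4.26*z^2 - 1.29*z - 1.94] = -8.52*z - 1.29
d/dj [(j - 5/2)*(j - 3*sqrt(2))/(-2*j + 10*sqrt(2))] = (-j^2 + 10*sqrt(2)*j - 30 - 5*sqrt(2))/(2*(j^2 - 10*sqrt(2)*j + 50))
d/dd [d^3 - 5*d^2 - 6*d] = 3*d^2 - 10*d - 6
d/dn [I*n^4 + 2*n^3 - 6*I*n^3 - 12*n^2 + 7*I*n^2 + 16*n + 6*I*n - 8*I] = 4*I*n^3 + n^2*(6 - 18*I) + n*(-24 + 14*I) + 16 + 6*I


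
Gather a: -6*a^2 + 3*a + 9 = -6*a^2 + 3*a + 9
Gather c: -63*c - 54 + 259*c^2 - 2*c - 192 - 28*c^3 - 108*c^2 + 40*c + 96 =-28*c^3 + 151*c^2 - 25*c - 150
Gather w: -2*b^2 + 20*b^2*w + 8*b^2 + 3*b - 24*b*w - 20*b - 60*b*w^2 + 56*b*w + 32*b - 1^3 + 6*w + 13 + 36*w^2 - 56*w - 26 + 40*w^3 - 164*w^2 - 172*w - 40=6*b^2 + 15*b + 40*w^3 + w^2*(-60*b - 128) + w*(20*b^2 + 32*b - 222) - 54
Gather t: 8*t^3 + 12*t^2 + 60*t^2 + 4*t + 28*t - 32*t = 8*t^3 + 72*t^2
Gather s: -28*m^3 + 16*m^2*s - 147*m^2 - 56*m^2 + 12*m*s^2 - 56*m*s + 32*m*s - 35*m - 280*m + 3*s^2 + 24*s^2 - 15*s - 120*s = -28*m^3 - 203*m^2 - 315*m + s^2*(12*m + 27) + s*(16*m^2 - 24*m - 135)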